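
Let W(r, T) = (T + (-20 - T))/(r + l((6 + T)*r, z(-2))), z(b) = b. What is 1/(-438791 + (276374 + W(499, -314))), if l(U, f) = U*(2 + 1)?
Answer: -460577/74805534589 ≈ -6.1570e-6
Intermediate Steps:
l(U, f) = 3*U (l(U, f) = U*3 = 3*U)
W(r, T) = -20/(r + 3*r*(6 + T)) (W(r, T) = (T + (-20 - T))/(r + 3*((6 + T)*r)) = -20/(r + 3*(r*(6 + T))) = -20/(r + 3*r*(6 + T)))
1/(-438791 + (276374 + W(499, -314))) = 1/(-438791 + (276374 - 20/(499*(19 + 3*(-314))))) = 1/(-438791 + (276374 - 20*1/499/(19 - 942))) = 1/(-438791 + (276374 - 20*1/499/(-923))) = 1/(-438791 + (276374 - 20*1/499*(-1/923))) = 1/(-438791 + (276374 + 20/460577)) = 1/(-438791 + 127291507818/460577) = 1/(-74805534589/460577) = -460577/74805534589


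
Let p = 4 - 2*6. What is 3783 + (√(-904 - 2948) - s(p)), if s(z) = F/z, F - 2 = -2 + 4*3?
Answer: 7569/2 + 6*I*√107 ≈ 3784.5 + 62.064*I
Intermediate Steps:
F = 12 (F = 2 + (-2 + 4*3) = 2 + (-2 + 12) = 2 + 10 = 12)
p = -8 (p = 4 - 12 = -8)
s(z) = 12/z
3783 + (√(-904 - 2948) - s(p)) = 3783 + (√(-904 - 2948) - 12/(-8)) = 3783 + (√(-3852) - 12*(-1)/8) = 3783 + (6*I*√107 - 1*(-3/2)) = 3783 + (6*I*√107 + 3/2) = 3783 + (3/2 + 6*I*√107) = 7569/2 + 6*I*√107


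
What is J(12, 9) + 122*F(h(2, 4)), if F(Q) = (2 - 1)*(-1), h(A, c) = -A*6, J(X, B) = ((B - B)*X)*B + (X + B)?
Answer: -101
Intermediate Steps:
J(X, B) = B + X (J(X, B) = (0*X)*B + (B + X) = 0*B + (B + X) = 0 + (B + X) = B + X)
h(A, c) = -6*A
F(Q) = -1 (F(Q) = 1*(-1) = -1)
J(12, 9) + 122*F(h(2, 4)) = (9 + 12) + 122*(-1) = 21 - 122 = -101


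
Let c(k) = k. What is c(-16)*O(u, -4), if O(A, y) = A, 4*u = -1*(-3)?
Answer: -12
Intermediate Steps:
u = ¾ (u = (-1*(-3))/4 = (¼)*3 = ¾ ≈ 0.75000)
c(-16)*O(u, -4) = -16*¾ = -12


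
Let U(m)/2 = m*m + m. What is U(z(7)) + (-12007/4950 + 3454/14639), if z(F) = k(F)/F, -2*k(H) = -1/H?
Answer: -188693683699/86991891525 ≈ -2.1691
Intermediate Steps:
k(H) = 1/(2*H) (k(H) = -(-1)/(2*H) = 1/(2*H))
z(F) = 1/(2*F**2) (z(F) = (1/(2*F))/F = 1/(2*F**2))
U(m) = 2*m + 2*m**2 (U(m) = 2*(m*m + m) = 2*(m**2 + m) = 2*(m + m**2) = 2*m + 2*m**2)
U(z(7)) + (-12007/4950 + 3454/14639) = 2*((1/2)/7**2)*(1 + (1/2)/7**2) + (-12007/4950 + 3454/14639) = 2*((1/2)*(1/49))*(1 + (1/2)*(1/49)) + (-12007*1/4950 + 3454*(1/14639)) = 2*(1/98)*(1 + 1/98) + (-12007/4950 + 3454/14639) = 2*(1/98)*(99/98) - 158673173/72463050 = 99/4802 - 158673173/72463050 = -188693683699/86991891525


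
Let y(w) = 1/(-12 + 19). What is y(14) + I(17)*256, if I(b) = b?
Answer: 30465/7 ≈ 4352.1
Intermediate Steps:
y(w) = 1/7
y(14) + I(17)*256 = 1/7 + 17*256 = 1/7 + 4352 = 30465/7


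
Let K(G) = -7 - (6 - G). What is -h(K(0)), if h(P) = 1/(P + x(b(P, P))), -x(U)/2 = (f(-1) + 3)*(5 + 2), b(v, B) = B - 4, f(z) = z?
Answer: 1/41 ≈ 0.024390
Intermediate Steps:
K(G) = -13 + G (K(G) = -7 + (-6 + G) = -13 + G)
b(v, B) = -4 + B
x(U) = -28 (x(U) = -2*(-1 + 3)*(5 + 2) = -4*7 = -2*14 = -28)
h(P) = 1/(-28 + P) (h(P) = 1/(P - 28) = 1/(-28 + P))
-h(K(0)) = -1/(-28 + (-13 + 0)) = -1/(-28 - 13) = -1/(-41) = -1*(-1/41) = 1/41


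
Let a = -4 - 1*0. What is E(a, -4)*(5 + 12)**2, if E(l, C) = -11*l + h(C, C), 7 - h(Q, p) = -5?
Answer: 16184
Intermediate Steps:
h(Q, p) = 12 (h(Q, p) = 7 - 1*(-5) = 7 + 5 = 12)
a = -4 (a = -4 + 0 = -4)
E(l, C) = 12 - 11*l (E(l, C) = -11*l + 12 = 12 - 11*l)
E(a, -4)*(5 + 12)**2 = (12 - 11*(-4))*(5 + 12)**2 = (12 + 44)*17**2 = 56*289 = 16184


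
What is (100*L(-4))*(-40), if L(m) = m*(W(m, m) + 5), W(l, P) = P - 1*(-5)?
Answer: 96000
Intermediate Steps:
W(l, P) = 5 + P (W(l, P) = P + 5 = 5 + P)
L(m) = m*(10 + m) (L(m) = m*((5 + m) + 5) = m*(10 + m))
(100*L(-4))*(-40) = (100*(-4*(10 - 4)))*(-40) = (100*(-4*6))*(-40) = (100*(-24))*(-40) = -2400*(-40) = 96000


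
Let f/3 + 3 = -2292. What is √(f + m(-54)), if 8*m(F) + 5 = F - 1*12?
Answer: I*√110302/4 ≈ 83.029*I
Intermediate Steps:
m(F) = -17/8 + F/8 (m(F) = -5/8 + (F - 1*12)/8 = -5/8 + (F - 12)/8 = -5/8 + (-12 + F)/8 = -5/8 + (-3/2 + F/8) = -17/8 + F/8)
f = -6885 (f = -9 + 3*(-2292) = -9 - 6876 = -6885)
√(f + m(-54)) = √(-6885 + (-17/8 + (⅛)*(-54))) = √(-6885 + (-17/8 - 27/4)) = √(-6885 - 71/8) = √(-55151/8) = I*√110302/4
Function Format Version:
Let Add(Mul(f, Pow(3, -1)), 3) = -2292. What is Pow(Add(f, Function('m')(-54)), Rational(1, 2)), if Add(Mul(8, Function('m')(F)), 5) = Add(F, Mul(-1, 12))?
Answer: Mul(Rational(1, 4), I, Pow(110302, Rational(1, 2))) ≈ Mul(83.029, I)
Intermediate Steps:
Function('m')(F) = Add(Rational(-17, 8), Mul(Rational(1, 8), F)) (Function('m')(F) = Add(Rational(-5, 8), Mul(Rational(1, 8), Add(F, Mul(-1, 12)))) = Add(Rational(-5, 8), Mul(Rational(1, 8), Add(F, -12))) = Add(Rational(-5, 8), Mul(Rational(1, 8), Add(-12, F))) = Add(Rational(-5, 8), Add(Rational(-3, 2), Mul(Rational(1, 8), F))) = Add(Rational(-17, 8), Mul(Rational(1, 8), F)))
f = -6885 (f = Add(-9, Mul(3, -2292)) = Add(-9, -6876) = -6885)
Pow(Add(f, Function('m')(-54)), Rational(1, 2)) = Pow(Add(-6885, Add(Rational(-17, 8), Mul(Rational(1, 8), -54))), Rational(1, 2)) = Pow(Add(-6885, Add(Rational(-17, 8), Rational(-27, 4))), Rational(1, 2)) = Pow(Add(-6885, Rational(-71, 8)), Rational(1, 2)) = Pow(Rational(-55151, 8), Rational(1, 2)) = Mul(Rational(1, 4), I, Pow(110302, Rational(1, 2)))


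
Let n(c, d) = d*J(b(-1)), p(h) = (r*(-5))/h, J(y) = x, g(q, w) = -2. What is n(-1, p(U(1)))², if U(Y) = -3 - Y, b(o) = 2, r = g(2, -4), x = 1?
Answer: 25/4 ≈ 6.2500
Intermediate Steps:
r = -2
J(y) = 1
p(h) = 10/h (p(h) = (-2*(-5))/h = 10/h)
n(c, d) = d (n(c, d) = d*1 = d)
n(-1, p(U(1)))² = (10/(-3 - 1*1))² = (10/(-3 - 1))² = (10/(-4))² = (10*(-¼))² = (-5/2)² = 25/4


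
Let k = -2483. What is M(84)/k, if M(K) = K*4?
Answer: -336/2483 ≈ -0.13532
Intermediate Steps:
M(K) = 4*K
M(84)/k = (4*84)/(-2483) = 336*(-1/2483) = -336/2483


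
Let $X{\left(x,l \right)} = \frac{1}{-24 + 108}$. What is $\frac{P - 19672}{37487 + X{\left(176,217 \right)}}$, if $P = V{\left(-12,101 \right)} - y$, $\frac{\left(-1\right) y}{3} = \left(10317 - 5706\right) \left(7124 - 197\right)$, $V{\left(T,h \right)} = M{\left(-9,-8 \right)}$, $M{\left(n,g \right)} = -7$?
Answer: $\frac{8047327008}{3148909} \approx 2555.6$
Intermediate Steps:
$X{\left(x,l \right)} = \frac{1}{84}$
$V{\left(T,h \right)} = -7$
$y = -95821191$ ($y = - 3 \left(10317 - 5706\right) \left(7124 - 197\right) = - 3 \cdot 4611 \cdot 6927 = \left(-3\right) 31940397 = -95821191$)
$P = 95821184$ ($P = -7 - -95821191 = -7 + 95821191 = 95821184$)
$\frac{P - 19672}{37487 + X{\left(176,217 \right)}} = \frac{95821184 - 19672}{37487 + \frac{1}{84}} = \frac{95801512}{\frac{3148909}{84}} = 95801512 \cdot \frac{84}{3148909} = \frac{8047327008}{3148909}$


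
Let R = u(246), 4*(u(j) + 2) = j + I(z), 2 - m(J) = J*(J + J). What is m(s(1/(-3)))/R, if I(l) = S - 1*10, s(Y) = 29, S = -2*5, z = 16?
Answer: -3360/109 ≈ -30.826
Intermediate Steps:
S = -10
m(J) = 2 - 2*J² (m(J) = 2 - J*(J + J) = 2 - J*2*J = 2 - 2*J²)
I(l) = -20 (I(l) = -10 - 1*10 = -10 - 10 = -20)
u(j) = -7 + j/4 (u(j) = -2 + (j - 20)/4 = -2 + (-20 + j)/4 = -2 + (-5 + j/4) = -7 + j/4)
R = 109/2 (R = -7 + (¼)*246 = -7 + 123/2 = 109/2 ≈ 54.500)
m(s(1/(-3)))/R = (2 - 2*29²)/(109/2) = (2 - 2*841)*(2/109) = (2 - 1682)*(2/109) = -1680*2/109 = -3360/109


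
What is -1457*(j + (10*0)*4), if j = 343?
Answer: -499751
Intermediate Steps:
-1457*(j + (10*0)*4) = -1457*(343 + (10*0)*4) = -1457*(343 + 0*4) = -1457*(343 + 0) = -1457*343 = -499751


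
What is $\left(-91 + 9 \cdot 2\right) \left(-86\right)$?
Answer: $6278$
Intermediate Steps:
$\left(-91 + 9 \cdot 2\right) \left(-86\right) = \left(-91 + 18\right) \left(-86\right) = \left(-73\right) \left(-86\right) = 6278$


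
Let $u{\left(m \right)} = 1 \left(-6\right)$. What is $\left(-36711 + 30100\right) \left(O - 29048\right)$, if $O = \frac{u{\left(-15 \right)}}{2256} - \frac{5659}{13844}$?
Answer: $\frac{249907326509885}{1301336} \approx 1.9204 \cdot 10^{8}$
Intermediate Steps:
$u{\left(m \right)} = -6$
$O = - \frac{535407}{1301336}$ ($O = - \frac{6}{2256} - \frac{5659}{13844} = \left(-6\right) \frac{1}{2256} - \frac{5659}{13844} = - \frac{1}{376} - \frac{5659}{13844} = - \frac{535407}{1301336} \approx -0.41143$)
$\left(-36711 + 30100\right) \left(O - 29048\right) = \left(-36711 + 30100\right) \left(- \frac{535407}{1301336} - 29048\right) = \left(-6611\right) \left(- \frac{37801743535}{1301336}\right) = \frac{249907326509885}{1301336}$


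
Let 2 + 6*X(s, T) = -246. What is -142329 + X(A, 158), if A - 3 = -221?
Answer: -427111/3 ≈ -1.4237e+5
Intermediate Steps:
A = -218 (A = 3 - 221 = -218)
X(s, T) = -124/3 (X(s, T) = -⅓ + (⅙)*(-246) = -⅓ - 41 = -124/3)
-142329 + X(A, 158) = -142329 - 124/3 = -427111/3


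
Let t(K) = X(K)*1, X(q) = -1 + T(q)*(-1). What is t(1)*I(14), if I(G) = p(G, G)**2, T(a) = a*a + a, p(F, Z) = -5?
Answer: -75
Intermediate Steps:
T(a) = a + a**2 (T(a) = a**2 + a = a + a**2)
I(G) = 25 (I(G) = (-5)**2 = 25)
X(q) = -1 - q*(1 + q) (X(q) = -1 + (q*(1 + q))*(-1) = -1 - q*(1 + q))
t(K) = -1 - K*(1 + K) (t(K) = (-1 - K*(1 + K))*1 = -1 - K*(1 + K))
t(1)*I(14) = (-1 - 1*1*(1 + 1))*25 = (-1 - 1*1*2)*25 = (-1 - 2)*25 = -3*25 = -75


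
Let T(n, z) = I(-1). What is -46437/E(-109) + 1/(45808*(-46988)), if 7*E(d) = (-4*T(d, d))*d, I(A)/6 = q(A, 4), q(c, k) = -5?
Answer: 29152730914119/1173072335680 ≈ 24.852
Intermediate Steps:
I(A) = -30 (I(A) = 6*(-5) = -30)
T(n, z) = -30
E(d) = 120*d/7 (E(d) = ((-4*(-30))*d)/7 = (120*d)/7 = 120*d/7)
-46437/E(-109) + 1/(45808*(-46988)) = -46437/((120/7)*(-109)) + 1/(45808*(-46988)) = -46437/(-13080/7) + (1/45808)*(-1/46988) = -46437*(-7/13080) - 1/2152426304 = 108353/4360 - 1/2152426304 = 29152730914119/1173072335680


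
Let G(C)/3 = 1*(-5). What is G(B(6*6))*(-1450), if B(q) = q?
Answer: 21750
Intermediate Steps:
G(C) = -15 (G(C) = 3*(1*(-5)) = 3*(-5) = -15)
G(B(6*6))*(-1450) = -15*(-1450) = 21750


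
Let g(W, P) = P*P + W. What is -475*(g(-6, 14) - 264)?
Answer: 35150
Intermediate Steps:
g(W, P) = W + P² (g(W, P) = P² + W = W + P²)
-475*(g(-6, 14) - 264) = -475*((-6 + 14²) - 264) = -475*((-6 + 196) - 264) = -475*(190 - 264) = -475*(-74) = 35150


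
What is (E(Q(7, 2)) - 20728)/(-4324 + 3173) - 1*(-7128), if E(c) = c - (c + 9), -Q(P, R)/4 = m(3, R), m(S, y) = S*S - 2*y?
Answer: 8225065/1151 ≈ 7146.0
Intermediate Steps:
m(S, y) = S² - 2*y
Q(P, R) = -36 + 8*R (Q(P, R) = -4*(3² - 2*R) = -4*(9 - 2*R) = -36 + 8*R)
E(c) = -9 (E(c) = c - (9 + c) = c + (-9 - c) = -9)
(E(Q(7, 2)) - 20728)/(-4324 + 3173) - 1*(-7128) = (-9 - 20728)/(-4324 + 3173) - 1*(-7128) = -20737/(-1151) + 7128 = -20737*(-1/1151) + 7128 = 20737/1151 + 7128 = 8225065/1151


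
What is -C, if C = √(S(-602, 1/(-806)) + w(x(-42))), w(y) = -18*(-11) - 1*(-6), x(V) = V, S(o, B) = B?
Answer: -√132524938/806 ≈ -14.283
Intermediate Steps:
w(y) = 204 (w(y) = 198 + 6 = 204)
C = √132524938/806 (C = √(1/(-806) + 204) = √(-1/806 + 204) = √(164423/806) = √132524938/806 ≈ 14.283)
-C = -√132524938/806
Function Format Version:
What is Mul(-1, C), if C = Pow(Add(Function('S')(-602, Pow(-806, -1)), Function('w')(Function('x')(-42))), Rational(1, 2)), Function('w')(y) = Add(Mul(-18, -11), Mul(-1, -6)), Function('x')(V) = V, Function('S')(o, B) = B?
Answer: Mul(Rational(-1, 806), Pow(132524938, Rational(1, 2))) ≈ -14.283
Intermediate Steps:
Function('w')(y) = 204 (Function('w')(y) = Add(198, 6) = 204)
C = Mul(Rational(1, 806), Pow(132524938, Rational(1, 2))) (C = Pow(Add(Pow(-806, -1), 204), Rational(1, 2)) = Pow(Add(Rational(-1, 806), 204), Rational(1, 2)) = Pow(Rational(164423, 806), Rational(1, 2)) = Mul(Rational(1, 806), Pow(132524938, Rational(1, 2))) ≈ 14.283)
Mul(-1, C) = Mul(-1, Mul(Rational(1, 806), Pow(132524938, Rational(1, 2)))) = Mul(Rational(-1, 806), Pow(132524938, Rational(1, 2)))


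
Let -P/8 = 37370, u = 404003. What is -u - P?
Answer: -105043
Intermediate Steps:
P = -298960 (P = -8*37370 = -298960)
-u - P = -1*404003 - 1*(-298960) = -404003 + 298960 = -105043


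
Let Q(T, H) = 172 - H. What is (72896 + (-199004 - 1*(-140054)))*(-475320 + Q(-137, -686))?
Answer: -6616847052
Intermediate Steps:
(72896 + (-199004 - 1*(-140054)))*(-475320 + Q(-137, -686)) = (72896 + (-199004 - 1*(-140054)))*(-475320 + (172 - 1*(-686))) = (72896 + (-199004 + 140054))*(-475320 + (172 + 686)) = (72896 - 58950)*(-475320 + 858) = 13946*(-474462) = -6616847052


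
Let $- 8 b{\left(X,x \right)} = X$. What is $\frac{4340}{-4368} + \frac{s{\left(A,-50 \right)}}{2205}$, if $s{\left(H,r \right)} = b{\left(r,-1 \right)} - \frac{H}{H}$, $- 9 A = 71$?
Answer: $- \frac{451}{455} \approx -0.99121$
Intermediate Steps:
$A = - \frac{71}{9}$ ($A = \left(- \frac{1}{9}\right) 71 = - \frac{71}{9} \approx -7.8889$)
$b{\left(X,x \right)} = - \frac{X}{8}$
$s{\left(H,r \right)} = -1 - \frac{r}{8}$ ($s{\left(H,r \right)} = - \frac{r}{8} - \frac{H}{H} = - \frac{r}{8} - 1 = -1 - \frac{r}{8}$)
$\frac{4340}{-4368} + \frac{s{\left(A,-50 \right)}}{2205} = \frac{4340}{-4368} + \frac{-1 - - \frac{25}{4}}{2205} = 4340 \left(- \frac{1}{4368}\right) + \left(-1 + \frac{25}{4}\right) \frac{1}{2205} = - \frac{155}{156} + \frac{21}{4} \cdot \frac{1}{2205} = - \frac{155}{156} + \frac{1}{420} = - \frac{451}{455}$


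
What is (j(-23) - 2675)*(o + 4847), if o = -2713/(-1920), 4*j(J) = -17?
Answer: -99764049301/7680 ≈ -1.2990e+7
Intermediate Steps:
j(J) = -17/4 (j(J) = (1/4)*(-17) = -17/4)
o = 2713/1920 (o = -2713*(-1/1920) = 2713/1920 ≈ 1.4130)
(j(-23) - 2675)*(o + 4847) = (-17/4 - 2675)*(2713/1920 + 4847) = -10717/4*9308953/1920 = -99764049301/7680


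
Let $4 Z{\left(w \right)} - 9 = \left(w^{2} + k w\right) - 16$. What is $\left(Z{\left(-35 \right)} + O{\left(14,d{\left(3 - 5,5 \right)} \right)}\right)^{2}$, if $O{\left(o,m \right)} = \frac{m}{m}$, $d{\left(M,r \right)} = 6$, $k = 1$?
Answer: $\frac{1408969}{16} \approx 88061.0$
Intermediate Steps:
$O{\left(o,m \right)} = 1$
$Z{\left(w \right)} = - \frac{7}{4} + \frac{w}{4} + \frac{w^{2}}{4}$ ($Z{\left(w \right)} = \frac{9}{4} + \frac{\left(w^{2} + 1 w\right) - 16}{4} = \frac{9}{4} + \frac{\left(w^{2} + w\right) - 16}{4} = \frac{9}{4} + \frac{\left(w + w^{2}\right) - 16}{4} = \frac{9}{4} + \frac{-16 + w + w^{2}}{4} = \frac{9}{4} + \left(-4 + \frac{w}{4} + \frac{w^{2}}{4}\right) = - \frac{7}{4} + \frac{w}{4} + \frac{w^{2}}{4}$)
$\left(Z{\left(-35 \right)} + O{\left(14,d{\left(3 - 5,5 \right)} \right)}\right)^{2} = \left(\left(- \frac{7}{4} + \frac{1}{4} \left(-35\right) + \frac{\left(-35\right)^{2}}{4}\right) + 1\right)^{2} = \left(\left(- \frac{7}{4} - \frac{35}{4} + \frac{1}{4} \cdot 1225\right) + 1\right)^{2} = \left(\left(- \frac{7}{4} - \frac{35}{4} + \frac{1225}{4}\right) + 1\right)^{2} = \left(\frac{1183}{4} + 1\right)^{2} = \left(\frac{1187}{4}\right)^{2} = \frac{1408969}{16}$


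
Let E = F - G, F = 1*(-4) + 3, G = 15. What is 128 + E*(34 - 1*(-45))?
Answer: -1136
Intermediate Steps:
F = -1 (F = -4 + 3 = -1)
E = -16 (E = -1 - 1*15 = -1 - 15 = -16)
128 + E*(34 - 1*(-45)) = 128 - 16*(34 - 1*(-45)) = 128 - 16*(34 + 45) = 128 - 16*79 = 128 - 1264 = -1136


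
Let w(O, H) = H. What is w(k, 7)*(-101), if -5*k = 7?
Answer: -707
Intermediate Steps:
k = -7/5 (k = -⅕*7 = -7/5 ≈ -1.4000)
w(k, 7)*(-101) = 7*(-101) = -707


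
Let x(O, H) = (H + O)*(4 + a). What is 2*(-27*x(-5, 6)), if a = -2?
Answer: -108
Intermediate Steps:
x(O, H) = 2*H + 2*O (x(O, H) = (H + O)*(4 - 2) = (H + O)*2 = 2*H + 2*O)
2*(-27*x(-5, 6)) = 2*(-27*(2*6 + 2*(-5))) = 2*(-27*(12 - 10)) = 2*(-27*2) = 2*(-54) = -108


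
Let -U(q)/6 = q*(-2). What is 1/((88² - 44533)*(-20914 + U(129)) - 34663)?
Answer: 1/712421111 ≈ 1.4037e-9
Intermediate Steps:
U(q) = 12*q (U(q) = -6*q*(-2) = -(-12)*q = 12*q)
1/((88² - 44533)*(-20914 + U(129)) - 34663) = 1/((88² - 44533)*(-20914 + 12*129) - 34663) = 1/((7744 - 44533)*(-20914 + 1548) - 34663) = 1/(-36789*(-19366) - 34663) = 1/(712455774 - 34663) = 1/712421111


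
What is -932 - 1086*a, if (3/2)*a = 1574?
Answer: -1140508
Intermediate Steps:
a = 3148/3 (a = (2/3)*1574 = 3148/3 ≈ 1049.3)
-932 - 1086*a = -932 - 1086*3148/3 = -932 - 1139576 = -1140508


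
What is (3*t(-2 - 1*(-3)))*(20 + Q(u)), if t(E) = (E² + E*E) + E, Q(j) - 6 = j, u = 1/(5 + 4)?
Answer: 235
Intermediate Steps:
u = ⅑ (u = 1/9 = ⅑ ≈ 0.11111)
Q(j) = 6 + j
t(E) = E + 2*E² (t(E) = (E² + E²) + E = 2*E² + E = E + 2*E²)
(3*t(-2 - 1*(-3)))*(20 + Q(u)) = (3*((-2 - 1*(-3))*(1 + 2*(-2 - 1*(-3)))))*(20 + (6 + ⅑)) = (3*((-2 + 3)*(1 + 2*(-2 + 3))))*(20 + 55/9) = (3*(1*(1 + 2*1)))*(235/9) = (3*(1*(1 + 2)))*(235/9) = (3*(1*3))*(235/9) = (3*3)*(235/9) = 9*(235/9) = 235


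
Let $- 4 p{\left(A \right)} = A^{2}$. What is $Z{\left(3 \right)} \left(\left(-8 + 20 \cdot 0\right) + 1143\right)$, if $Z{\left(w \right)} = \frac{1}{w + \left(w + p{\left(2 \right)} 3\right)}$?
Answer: $\frac{1135}{3} \approx 378.33$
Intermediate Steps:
$p{\left(A \right)} = - \frac{A^{2}}{4}$
$Z{\left(w \right)} = \frac{1}{-3 + 2 w}$ ($Z{\left(w \right)} = \frac{1}{w + \left(w + - \frac{2^{2}}{4} \cdot 3\right)} = \frac{1}{w + \left(w + \left(- \frac{1}{4}\right) 4 \cdot 3\right)} = \frac{1}{w + \left(w - 3\right)} = \frac{1}{w + \left(-3 + w\right)} = \frac{1}{-3 + 2 w}$)
$Z{\left(3 \right)} \left(\left(-8 + 20 \cdot 0\right) + 1143\right) = \frac{\left(-8 + 20 \cdot 0\right) + 1143}{-3 + 2 \cdot 3} = \frac{\left(-8 + 0\right) + 1143}{-3 + 6} = \frac{-8 + 1143}{3} = \frac{1}{3} \cdot 1135 = \frac{1135}{3}$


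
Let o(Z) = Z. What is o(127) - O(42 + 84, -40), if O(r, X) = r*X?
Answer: 5167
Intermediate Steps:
O(r, X) = X*r
o(127) - O(42 + 84, -40) = 127 - (-40)*(42 + 84) = 127 - (-40)*126 = 127 - 1*(-5040) = 127 + 5040 = 5167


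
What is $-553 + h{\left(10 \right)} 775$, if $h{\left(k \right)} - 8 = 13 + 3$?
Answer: $18047$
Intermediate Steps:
$h{\left(k \right)} = 24$ ($h{\left(k \right)} = 8 + \left(13 + 3\right) = 8 + 16 = 24$)
$-553 + h{\left(10 \right)} 775 = -553 + 24 \cdot 775 = -553 + 18600 = 18047$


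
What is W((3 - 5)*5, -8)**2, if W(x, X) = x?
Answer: 100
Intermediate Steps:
W((3 - 5)*5, -8)**2 = ((3 - 5)*5)**2 = (-2*5)**2 = (-10)**2 = 100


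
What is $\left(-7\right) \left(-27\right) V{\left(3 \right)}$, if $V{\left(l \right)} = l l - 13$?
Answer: $-756$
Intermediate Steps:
$V{\left(l \right)} = -13 + l^{2}$ ($V{\left(l \right)} = l^{2} - 13 = -13 + l^{2}$)
$\left(-7\right) \left(-27\right) V{\left(3 \right)} = \left(-7\right) \left(-27\right) \left(-13 + 3^{2}\right) = 189 \left(-13 + 9\right) = 189 \left(-4\right) = -756$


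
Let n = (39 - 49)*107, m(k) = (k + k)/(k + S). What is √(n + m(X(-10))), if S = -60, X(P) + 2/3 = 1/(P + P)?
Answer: 2*I*√3550034283/3643 ≈ 32.711*I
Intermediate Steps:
X(P) = -⅔ + 1/(2*P) (X(P) = -⅔ + 1/(P + P) = -⅔ + 1/(2*P))
m(k) = 2*k/(-60 + k) (m(k) = (k + k)/(k - 60) = (2*k)/(-60 + k) = 2*k/(-60 + k))
n = -1070 (n = -10*107 = -1070)
√(n + m(X(-10))) = √(-1070 + 2*((⅙)*(3 - 4*(-10))/(-10))/(-60 + (⅙)*(3 - 4*(-10))/(-10))) = √(-1070 + 2*((⅙)*(-⅒)*(3 + 40))/(-60 + (⅙)*(-⅒)*(3 + 40))) = √(-1070 + 2*((⅙)*(-⅒)*43)/(-60 + (⅙)*(-⅒)*43)) = √(-1070 + 2*(-43/60)/(-60 - 43/60)) = √(-1070 + 2*(-43/60)/(-3643/60)) = √(-1070 + 2*(-43/60)*(-60/3643)) = √(-1070 + 86/3643) = √(-3897924/3643) = 2*I*√3550034283/3643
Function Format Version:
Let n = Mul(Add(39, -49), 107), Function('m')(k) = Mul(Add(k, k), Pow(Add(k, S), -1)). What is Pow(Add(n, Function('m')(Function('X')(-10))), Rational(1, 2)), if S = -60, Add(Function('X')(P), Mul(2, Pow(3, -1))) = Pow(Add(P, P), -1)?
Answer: Mul(Rational(2, 3643), I, Pow(3550034283, Rational(1, 2))) ≈ Mul(32.711, I)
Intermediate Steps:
Function('X')(P) = Add(Rational(-2, 3), Mul(Rational(1, 2), Pow(P, -1))) (Function('X')(P) = Add(Rational(-2, 3), Pow(Add(P, P), -1)) = Add(Rational(-2, 3), Pow(Mul(2, P), -1)) = Add(Rational(-2, 3), Mul(Rational(1, 2), Pow(P, -1))))
Function('m')(k) = Mul(2, k, Pow(Add(-60, k), -1)) (Function('m')(k) = Mul(Add(k, k), Pow(Add(k, -60), -1)) = Mul(Mul(2, k), Pow(Add(-60, k), -1)) = Mul(2, k, Pow(Add(-60, k), -1)))
n = -1070 (n = Mul(-10, 107) = -1070)
Pow(Add(n, Function('m')(Function('X')(-10))), Rational(1, 2)) = Pow(Add(-1070, Mul(2, Mul(Rational(1, 6), Pow(-10, -1), Add(3, Mul(-4, -10))), Pow(Add(-60, Mul(Rational(1, 6), Pow(-10, -1), Add(3, Mul(-4, -10)))), -1))), Rational(1, 2)) = Pow(Add(-1070, Mul(2, Mul(Rational(1, 6), Rational(-1, 10), Add(3, 40)), Pow(Add(-60, Mul(Rational(1, 6), Rational(-1, 10), Add(3, 40))), -1))), Rational(1, 2)) = Pow(Add(-1070, Mul(2, Mul(Rational(1, 6), Rational(-1, 10), 43), Pow(Add(-60, Mul(Rational(1, 6), Rational(-1, 10), 43)), -1))), Rational(1, 2)) = Pow(Add(-1070, Mul(2, Rational(-43, 60), Pow(Add(-60, Rational(-43, 60)), -1))), Rational(1, 2)) = Pow(Add(-1070, Mul(2, Rational(-43, 60), Pow(Rational(-3643, 60), -1))), Rational(1, 2)) = Pow(Add(-1070, Mul(2, Rational(-43, 60), Rational(-60, 3643))), Rational(1, 2)) = Pow(Add(-1070, Rational(86, 3643)), Rational(1, 2)) = Pow(Rational(-3897924, 3643), Rational(1, 2)) = Mul(Rational(2, 3643), I, Pow(3550034283, Rational(1, 2)))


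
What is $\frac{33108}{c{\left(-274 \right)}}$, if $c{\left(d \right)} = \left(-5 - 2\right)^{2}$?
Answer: $\frac{33108}{49} \approx 675.67$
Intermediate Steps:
$c{\left(d \right)} = 49$ ($c{\left(d \right)} = \left(-7\right)^{2} = 49$)
$\frac{33108}{c{\left(-274 \right)}} = \frac{33108}{49}$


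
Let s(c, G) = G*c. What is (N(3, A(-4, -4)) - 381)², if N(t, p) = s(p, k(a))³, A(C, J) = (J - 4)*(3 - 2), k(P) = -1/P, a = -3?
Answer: 116618401/729 ≈ 1.5997e+5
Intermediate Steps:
A(C, J) = -4 + J (A(C, J) = (-4 + J)*1 = -4 + J)
N(t, p) = p³/27 (N(t, p) = ((-1/(-3))*p)³ = ((-1*(-⅓))*p)³ = (p/3)³ = p³/27)
(N(3, A(-4, -4)) - 381)² = ((-4 - 4)³/27 - 381)² = ((1/27)*(-8)³ - 381)² = ((1/27)*(-512) - 381)² = (-512/27 - 381)² = (-10799/27)² = 116618401/729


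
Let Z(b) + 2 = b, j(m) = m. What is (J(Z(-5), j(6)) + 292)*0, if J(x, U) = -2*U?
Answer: 0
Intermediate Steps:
Z(b) = -2 + b
(J(Z(-5), j(6)) + 292)*0 = (-2*6 + 292)*0 = (-12 + 292)*0 = 280*0 = 0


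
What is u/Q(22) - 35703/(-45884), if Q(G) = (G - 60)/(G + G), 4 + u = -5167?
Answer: 5220533965/871796 ≈ 5988.3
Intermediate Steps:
u = -5171 (u = -4 - 5167 = -5171)
Q(G) = (-60 + G)/(2*G) (Q(G) = (-60 + G)/((2*G)) = (-60 + G)*(1/(2*G)) = (-60 + G)/(2*G))
u/Q(22) - 35703/(-45884) = -5171*44/(-60 + 22) - 35703/(-45884) = -5171/((1/2)*(1/22)*(-38)) - 35703*(-1/45884) = -5171/(-19/22) + 35703/45884 = -5171*(-22/19) + 35703/45884 = 113762/19 + 35703/45884 = 5220533965/871796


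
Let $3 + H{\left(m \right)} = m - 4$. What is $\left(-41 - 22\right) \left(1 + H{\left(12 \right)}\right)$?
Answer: $-378$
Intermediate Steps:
$H{\left(m \right)} = -7 + m$ ($H{\left(m \right)} = -3 + \left(m - 4\right) = -3 + \left(-4 + m\right) = -7 + m$)
$\left(-41 - 22\right) \left(1 + H{\left(12 \right)}\right) = \left(-41 - 22\right) \left(1 + \left(-7 + 12\right)\right) = - 63 \left(1 + 5\right) = \left(-63\right) 6 = -378$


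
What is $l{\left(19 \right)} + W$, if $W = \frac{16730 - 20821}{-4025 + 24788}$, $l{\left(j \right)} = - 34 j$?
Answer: $- \frac{13416989}{20763} \approx -646.2$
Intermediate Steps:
$W = - \frac{4091}{20763} \approx -0.19703$
$l{\left(19 \right)} + W = \left(-34\right) 19 - \frac{4091}{20763} = -646 - \frac{4091}{20763} = - \frac{13416989}{20763}$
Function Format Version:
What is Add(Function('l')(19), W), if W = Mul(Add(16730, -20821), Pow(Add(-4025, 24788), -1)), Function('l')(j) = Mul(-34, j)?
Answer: Rational(-13416989, 20763) ≈ -646.20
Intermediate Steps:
W = Rational(-4091, 20763) (W = Mul(-4091, Pow(20763, -1)) = Mul(-4091, Rational(1, 20763)) = Rational(-4091, 20763) ≈ -0.19703)
Add(Function('l')(19), W) = Add(Mul(-34, 19), Rational(-4091, 20763)) = Add(-646, Rational(-4091, 20763)) = Rational(-13416989, 20763)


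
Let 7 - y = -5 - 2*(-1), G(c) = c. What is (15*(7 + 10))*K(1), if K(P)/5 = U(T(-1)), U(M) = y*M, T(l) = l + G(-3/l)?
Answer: 25500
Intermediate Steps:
y = 10 (y = 7 - (-5 - 2*(-1)) = 7 - (-5 + 2) = 7 - 1*(-3) = 7 + 3 = 10)
T(l) = l - 3/l
U(M) = 10*M
K(P) = 100 (K(P) = 5*(10*(-1 - 3/(-1))) = 5*(10*(-1 - 3*(-1))) = 5*(10*(-1 + 3)) = 5*(10*2) = 5*20 = 100)
(15*(7 + 10))*K(1) = (15*(7 + 10))*100 = (15*17)*100 = 255*100 = 25500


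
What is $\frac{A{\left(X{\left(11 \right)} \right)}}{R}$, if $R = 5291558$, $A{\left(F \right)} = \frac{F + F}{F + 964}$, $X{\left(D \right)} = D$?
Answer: $\frac{11}{2579634525} \approx 4.2642 \cdot 10^{-9}$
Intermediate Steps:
$A{\left(F \right)} = \frac{2 F}{964 + F}$
$\frac{A{\left(X{\left(11 \right)} \right)}}{R} = \frac{2 \cdot 11 \frac{1}{964 + 11}}{5291558} = 2 \cdot 11 \cdot \frac{1}{975} \cdot \frac{1}{5291558} = \frac{22}{975} \cdot \frac{1}{5291558} = \frac{11}{2579634525}$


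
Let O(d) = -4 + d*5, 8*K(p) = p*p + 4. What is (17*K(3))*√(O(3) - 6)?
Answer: 221*√5/8 ≈ 61.771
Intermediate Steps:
K(p) = ½ + p²/8 (K(p) = (p*p + 4)/8 = (p² + 4)/8 = (4 + p²)/8 = ½ + p²/8)
O(d) = -4 + 5*d
(17*K(3))*√(O(3) - 6) = (17*(½ + (⅛)*3²))*√((-4 + 5*3) - 6) = (17*(½ + (⅛)*9))*√((-4 + 15) - 6) = (17*(½ + 9/8))*√(11 - 6) = (17*(13/8))*√5 = 221*√5/8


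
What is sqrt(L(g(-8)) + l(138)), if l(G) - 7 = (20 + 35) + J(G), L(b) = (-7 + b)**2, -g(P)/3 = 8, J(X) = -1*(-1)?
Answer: 32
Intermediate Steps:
J(X) = 1
g(P) = -24 (g(P) = -3*8 = -24)
l(G) = 63 (l(G) = 7 + ((20 + 35) + 1) = 7 + (55 + 1) = 7 + 56 = 63)
sqrt(L(g(-8)) + l(138)) = sqrt((-7 - 24)**2 + 63) = sqrt((-31)**2 + 63) = sqrt(961 + 63) = sqrt(1024) = 32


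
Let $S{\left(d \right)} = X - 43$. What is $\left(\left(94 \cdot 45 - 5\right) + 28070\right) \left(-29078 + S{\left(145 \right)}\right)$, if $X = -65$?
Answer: $-942561870$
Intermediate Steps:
$S{\left(d \right)} = -108$ ($S{\left(d \right)} = -65 - 43 = -108$)
$\left(\left(94 \cdot 45 - 5\right) + 28070\right) \left(-29078 + S{\left(145 \right)}\right) = \left(\left(94 \cdot 45 - 5\right) + 28070\right) \left(-29078 - 108\right) = \left(\left(4230 - 5\right) + 28070\right) \left(-29186\right) = \left(4225 + 28070\right) \left(-29186\right) = 32295 \left(-29186\right) = -942561870$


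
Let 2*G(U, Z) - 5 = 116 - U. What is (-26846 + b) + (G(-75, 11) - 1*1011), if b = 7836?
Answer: -19923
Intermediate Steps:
G(U, Z) = 121/2 - U/2 (G(U, Z) = 5/2 + (116 - U)/2 = 5/2 + (58 - U/2) = 121/2 - U/2)
(-26846 + b) + (G(-75, 11) - 1*1011) = (-26846 + 7836) + ((121/2 - 1/2*(-75)) - 1*1011) = -19010 + ((121/2 + 75/2) - 1011) = -19010 + (98 - 1011) = -19010 - 913 = -19923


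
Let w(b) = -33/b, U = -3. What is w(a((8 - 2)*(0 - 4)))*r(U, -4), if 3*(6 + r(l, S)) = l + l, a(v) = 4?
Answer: 66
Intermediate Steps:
r(l, S) = -6 + 2*l/3 (r(l, S) = -6 + (l + l)/3 = -6 + (2*l)/3 = -6 + 2*l/3)
w(a((8 - 2)*(0 - 4)))*r(U, -4) = (-33/4)*(-6 + (⅔)*(-3)) = (-33*¼)*(-6 - 2) = -33/4*(-8) = 66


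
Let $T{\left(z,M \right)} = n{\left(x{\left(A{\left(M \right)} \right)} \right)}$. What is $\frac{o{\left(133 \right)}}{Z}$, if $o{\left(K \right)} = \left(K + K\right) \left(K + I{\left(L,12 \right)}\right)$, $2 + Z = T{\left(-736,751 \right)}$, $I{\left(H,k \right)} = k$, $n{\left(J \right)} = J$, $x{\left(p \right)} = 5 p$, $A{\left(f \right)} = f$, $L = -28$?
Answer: $\frac{38570}{3753} \approx 10.277$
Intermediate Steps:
$T{\left(z,M \right)} = 5 M$
$Z = 3753$ ($Z = -2 + 5 \cdot 751 = -2 + 3755 = 3753$)
$o{\left(K \right)} = 2 K \left(12 + K\right)$ ($o{\left(K \right)} = \left(K + K\right) \left(K + 12\right) = 2 K \left(12 + K\right)$)
$\frac{o{\left(133 \right)}}{Z} = \frac{2 \cdot 133 \left(12 + 133\right)}{3753} = 2 \cdot 133 \cdot 145 \cdot \frac{1}{3753} = 38570 \cdot \frac{1}{3753} = \frac{38570}{3753}$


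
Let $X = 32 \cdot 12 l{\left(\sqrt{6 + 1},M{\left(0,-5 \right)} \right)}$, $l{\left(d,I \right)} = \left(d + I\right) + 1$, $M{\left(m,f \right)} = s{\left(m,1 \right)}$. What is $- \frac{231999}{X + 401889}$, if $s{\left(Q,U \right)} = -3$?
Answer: $- \frac{1477137633}{2553921023} + \frac{9898624 \sqrt{7}}{17877447161} \approx -0.57692$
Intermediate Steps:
$M{\left(m,f \right)} = -3$
$l{\left(d,I \right)} = 1 + I + d$ ($l{\left(d,I \right)} = \left(I + d\right) + 1 = 1 + I + d$)
$X = -768 + 384 \sqrt{7}$ ($X = 32 \cdot 12 \left(1 - 3 + \sqrt{6 + 1}\right) = 384 \left(1 - 3 + \sqrt{7}\right) = 384 \left(-2 + \sqrt{7}\right) = -768 + 384 \sqrt{7} \approx 247.97$)
$- \frac{231999}{X + 401889} = - \frac{231999}{\left(-768 + 384 \sqrt{7}\right) + 401889} = - \frac{231999}{401121 + 384 \sqrt{7}}$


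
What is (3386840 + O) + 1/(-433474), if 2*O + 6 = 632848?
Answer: 1605267358713/433474 ≈ 3.7033e+6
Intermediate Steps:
O = 316421 (O = -3 + (1/2)*632848 = -3 + 316424 = 316421)
(3386840 + O) + 1/(-433474) = (3386840 + 316421) + 1/(-433474) = 3703261 - 1/433474 = 1605267358713/433474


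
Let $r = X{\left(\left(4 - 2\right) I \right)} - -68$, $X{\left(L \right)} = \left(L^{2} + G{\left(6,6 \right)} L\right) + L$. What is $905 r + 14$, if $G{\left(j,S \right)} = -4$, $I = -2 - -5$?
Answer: $77844$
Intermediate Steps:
$I = 3$ ($I = -2 + 5 = 3$)
$X{\left(L \right)} = L^{2} - 3 L$ ($X{\left(L \right)} = \left(L^{2} - 4 L\right) + L = L^{2} - 3 L$)
$r = 86$ ($r = \left(4 - 2\right) 3 \left(-3 + \left(4 - 2\right) 3\right) - -68 = 2 \cdot 3 \left(-3 + 2 \cdot 3\right) + 68 = 6 \left(-3 + 6\right) + 68 = 6 \cdot 3 + 68 = 18 + 68 = 86$)
$905 r + 14 = 905 \cdot 86 + 14 = 77830 + 14 = 77844$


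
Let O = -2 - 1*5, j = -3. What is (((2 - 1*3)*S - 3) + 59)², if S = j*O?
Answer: 1225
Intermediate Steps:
O = -7 (O = -2 - 5 = -7)
S = 21 (S = -3*(-7) = 21)
(((2 - 1*3)*S - 3) + 59)² = (((2 - 1*3)*21 - 3) + 59)² = (((2 - 3)*21 - 3) + 59)² = ((-1*21 - 3) + 59)² = ((-21 - 3) + 59)² = (-24 + 59)² = 35² = 1225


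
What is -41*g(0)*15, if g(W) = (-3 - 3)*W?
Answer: 0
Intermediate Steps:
g(W) = -6*W
-41*g(0)*15 = -(-246)*0*15 = -41*0*15 = 0*15 = 0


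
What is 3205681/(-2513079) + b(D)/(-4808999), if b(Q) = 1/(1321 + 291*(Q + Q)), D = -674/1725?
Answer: -9693947103285750686/7599525619906285299 ≈ -1.2756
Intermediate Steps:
D = -674/1725 (D = -674*1/1725 = -674/1725 ≈ -0.39072)
b(Q) = 1/(1321 + 582*Q) (b(Q) = 1/(1321 + 291*(2*Q)) = 1/(1321 + 582*Q))
3205681/(-2513079) + b(D)/(-4808999) = 3205681/(-2513079) + 1/((1321 + 582*(-674/1725))*(-4808999)) = 3205681*(-1/2513079) - 1/4808999/(1321 - 130756/575) = -3205681/2513079 - 1/4808999/(628819/575) = -3205681/2513079 + (575/628819)*(-1/4808999) = -3205681/2513079 - 575/3023989942181 = -9693947103285750686/7599525619906285299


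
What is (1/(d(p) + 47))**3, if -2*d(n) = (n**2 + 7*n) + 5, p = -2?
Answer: 8/970299 ≈ 8.2449e-6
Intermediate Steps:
d(n) = -5/2 - 7*n/2 - n**2/2 (d(n) = -((n**2 + 7*n) + 5)/2 = -(5 + n**2 + 7*n)/2 = -5/2 - 7*n/2 - n**2/2)
(1/(d(p) + 47))**3 = (1/((-5/2 - 7/2*(-2) - 1/2*(-2)**2) + 47))**3 = (1/((-5/2 + 7 - 1/2*4) + 47))**3 = (1/((-5/2 + 7 - 2) + 47))**3 = (1/(5/2 + 47))**3 = (1/(99/2))**3 = (2/99)**3 = 8/970299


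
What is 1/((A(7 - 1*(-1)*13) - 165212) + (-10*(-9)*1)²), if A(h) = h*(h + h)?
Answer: -1/156312 ≈ -6.3975e-6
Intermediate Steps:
A(h) = 2*h² (A(h) = h*(2*h) = 2*h²)
1/((A(7 - 1*(-1)*13) - 165212) + (-10*(-9)*1)²) = 1/((2*(7 - 1*(-1)*13)² - 165212) + (-10*(-9)*1)²) = 1/((2*(7 + 1*13)² - 165212) + (90*1)²) = 1/((2*(7 + 13)² - 165212) + 90²) = 1/((2*20² - 165212) + 8100) = 1/((2*400 - 165212) + 8100) = 1/((800 - 165212) + 8100) = 1/(-164412 + 8100) = 1/(-156312) = -1/156312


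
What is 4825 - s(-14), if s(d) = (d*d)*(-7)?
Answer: 6197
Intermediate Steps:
s(d) = -7*d² (s(d) = d²*(-7) = -7*d²)
4825 - s(-14) = 4825 - (-7)*(-14)² = 4825 - (-7)*196 = 4825 - 1*(-1372) = 4825 + 1372 = 6197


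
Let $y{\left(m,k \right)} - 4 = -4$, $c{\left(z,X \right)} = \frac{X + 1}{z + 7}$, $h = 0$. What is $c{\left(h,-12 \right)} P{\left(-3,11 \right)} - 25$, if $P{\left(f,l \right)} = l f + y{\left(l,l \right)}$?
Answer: $\frac{188}{7} \approx 26.857$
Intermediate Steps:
$c{\left(z,X \right)} = \frac{1 + X}{7 + z}$
$y{\left(m,k \right)} = 0$ ($y{\left(m,k \right)} = 4 - 4 = 0$)
$P{\left(f,l \right)} = f l$ ($P{\left(f,l \right)} = l f + 0 = f l + 0 = f l$)
$c{\left(h,-12 \right)} P{\left(-3,11 \right)} - 25 = \frac{1 - 12}{7 + 0} \left(\left(-3\right) 11\right) - 25 = \frac{1}{7} \left(-11\right) \left(-33\right) - 25 = \left(- \frac{11}{7}\right) \left(-33\right) - 25 = \frac{363}{7} - 25 = \frac{188}{7}$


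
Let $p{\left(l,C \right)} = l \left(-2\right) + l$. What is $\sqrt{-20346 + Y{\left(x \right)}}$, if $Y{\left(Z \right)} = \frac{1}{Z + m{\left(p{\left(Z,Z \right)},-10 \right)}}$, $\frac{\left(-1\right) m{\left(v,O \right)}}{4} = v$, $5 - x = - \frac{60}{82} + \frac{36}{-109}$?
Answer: $\frac{i \sqrt{373308962882255}}{135455} \approx 142.64 i$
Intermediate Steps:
$x = \frac{27091}{4469}$ ($x = 5 - \left(- \frac{60}{82} + \frac{36}{-109}\right) = 5 - \left(\left(-60\right) \frac{1}{82} + 36 \left(- \frac{1}{109}\right)\right) = 5 - \left(- \frac{30}{41} - \frac{36}{109}\right) = 5 - - \frac{4746}{4469} = 5 + \frac{4746}{4469} = \frac{27091}{4469} \approx 6.062$)
$p{\left(l,C \right)} = - l$ ($p{\left(l,C \right)} = - 2 l + l = - l$)
$m{\left(v,O \right)} = - 4 v$
$Y{\left(Z \right)} = \frac{1}{5 Z}$ ($Y{\left(Z \right)} = \frac{1}{Z - 4 \left(- Z\right)} = \frac{1}{Z + 4 Z} = \frac{1}{5 Z}$)
$\sqrt{-20346 + Y{\left(x \right)}} = \sqrt{-20346 + \frac{1}{5 \cdot \frac{27091}{4469}}} = \sqrt{-20346 + \frac{1}{5} \cdot \frac{4469}{27091}} = \sqrt{-20346 + \frac{4469}{135455}} = \sqrt{- \frac{2755962961}{135455}} = \frac{i \sqrt{373308962882255}}{135455}$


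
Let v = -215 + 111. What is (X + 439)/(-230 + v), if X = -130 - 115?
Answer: -97/167 ≈ -0.58084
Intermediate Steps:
v = -104
X = -245
(X + 439)/(-230 + v) = (-245 + 439)/(-230 - 104) = 194/(-334) = -1/334*194 = -97/167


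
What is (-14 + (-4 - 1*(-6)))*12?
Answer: -144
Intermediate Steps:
(-14 + (-4 - 1*(-6)))*12 = (-14 + (-4 + 6))*12 = (-14 + 2)*12 = -12*12 = -144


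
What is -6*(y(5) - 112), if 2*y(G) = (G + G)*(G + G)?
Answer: 372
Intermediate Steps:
y(G) = 2*G² (y(G) = ((G + G)*(G + G))/2 = ((2*G)*(2*G))/2 = (4*G²)/2 = 2*G²)
-6*(y(5) - 112) = -6*(2*5² - 112) = -6*(2*25 - 112) = -6*(50 - 112) = -6*(-62) = 372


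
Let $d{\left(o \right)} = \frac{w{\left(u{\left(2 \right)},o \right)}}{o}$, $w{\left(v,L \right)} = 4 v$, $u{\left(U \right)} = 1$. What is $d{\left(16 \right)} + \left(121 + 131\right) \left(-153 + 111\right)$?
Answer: $- \frac{42335}{4} \approx -10584.0$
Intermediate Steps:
$d{\left(o \right)} = \frac{4}{o}$ ($d{\left(o \right)} = \frac{4 \cdot 1}{o} = \frac{4}{o}$)
$d{\left(16 \right)} + \left(121 + 131\right) \left(-153 + 111\right) = \frac{4}{16} + \left(121 + 131\right) \left(-153 + 111\right) = 4 \cdot \frac{1}{16} + 252 \left(-42\right) = \frac{1}{4} - 10584 = - \frac{42335}{4}$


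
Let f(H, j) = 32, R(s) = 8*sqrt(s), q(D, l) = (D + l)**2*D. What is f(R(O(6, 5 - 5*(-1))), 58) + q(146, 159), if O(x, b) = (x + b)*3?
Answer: 13581682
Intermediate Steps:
q(D, l) = D*(D + l)**2
O(x, b) = 3*b + 3*x (O(x, b) = (b + x)*3 = 3*b + 3*x)
f(R(O(6, 5 - 5*(-1))), 58) + q(146, 159) = 32 + 146*(146 + 159)**2 = 32 + 146*305**2 = 32 + 146*93025 = 32 + 13581650 = 13581682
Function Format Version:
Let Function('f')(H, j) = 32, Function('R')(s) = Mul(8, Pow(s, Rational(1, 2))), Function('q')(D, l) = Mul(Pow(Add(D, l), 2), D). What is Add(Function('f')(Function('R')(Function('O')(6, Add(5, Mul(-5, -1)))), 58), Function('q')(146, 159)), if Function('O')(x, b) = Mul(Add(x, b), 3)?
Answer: 13581682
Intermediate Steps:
Function('q')(D, l) = Mul(D, Pow(Add(D, l), 2))
Function('O')(x, b) = Add(Mul(3, b), Mul(3, x)) (Function('O')(x, b) = Mul(Add(b, x), 3) = Add(Mul(3, b), Mul(3, x)))
Add(Function('f')(Function('R')(Function('O')(6, Add(5, Mul(-5, -1)))), 58), Function('q')(146, 159)) = Add(32, Mul(146, Pow(Add(146, 159), 2))) = Add(32, Mul(146, Pow(305, 2))) = Add(32, Mul(146, 93025)) = Add(32, 13581650) = 13581682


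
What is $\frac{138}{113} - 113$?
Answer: $- \frac{12631}{113} \approx -111.78$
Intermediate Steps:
$\frac{138}{113} - 113 = - \frac{12631}{113}$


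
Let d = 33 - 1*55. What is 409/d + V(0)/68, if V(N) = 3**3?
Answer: -13609/748 ≈ -18.194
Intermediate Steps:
d = -22 (d = 33 - 55 = -22)
V(N) = 27
409/d + V(0)/68 = 409/(-22) + 27/68 = 409*(-1/22) + 27*(1/68) = -409/22 + 27/68 = -13609/748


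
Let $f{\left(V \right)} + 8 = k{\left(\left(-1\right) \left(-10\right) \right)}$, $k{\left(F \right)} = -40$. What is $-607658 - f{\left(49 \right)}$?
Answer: $-607610$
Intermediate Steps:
$f{\left(V \right)} = -48$ ($f{\left(V \right)} = -8 - 40 = -48$)
$-607658 - f{\left(49 \right)} = -607658 - -48 = -607658 + 48 = -607610$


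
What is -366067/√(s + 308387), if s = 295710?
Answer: -28159*√604097/46469 ≈ -470.99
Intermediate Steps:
-366067/√(s + 308387) = -366067/√(295710 + 308387) = -366067*√604097/604097 = -28159*√604097/46469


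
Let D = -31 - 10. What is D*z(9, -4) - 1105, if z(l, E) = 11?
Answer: -1556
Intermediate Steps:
D = -41
D*z(9, -4) - 1105 = -41*11 - 1105 = -451 - 1105 = -1556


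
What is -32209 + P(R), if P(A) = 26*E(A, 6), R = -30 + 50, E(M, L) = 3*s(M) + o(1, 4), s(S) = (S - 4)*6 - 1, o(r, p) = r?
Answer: -24773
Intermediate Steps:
s(S) = -25 + 6*S (s(S) = (-4 + S)*6 - 1 = (-24 + 6*S) - 1 = -25 + 6*S)
E(M, L) = -74 + 18*M (E(M, L) = 3*(-25 + 6*M) + 1 = (-75 + 18*M) + 1 = -74 + 18*M)
R = 20
P(A) = -1924 + 468*A (P(A) = 26*(-74 + 18*A) = -1924 + 468*A)
-32209 + P(R) = -32209 + (-1924 + 468*20) = -32209 + (-1924 + 9360) = -32209 + 7436 = -24773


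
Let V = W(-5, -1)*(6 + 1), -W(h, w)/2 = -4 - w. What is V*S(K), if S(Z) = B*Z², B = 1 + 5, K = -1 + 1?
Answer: 0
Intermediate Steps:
W(h, w) = 8 + 2*w (W(h, w) = -2*(-4 - w) = 8 + 2*w)
K = 0
B = 6
S(Z) = 6*Z²
V = 42 (V = (8 + 2*(-1))*(6 + 1) = (8 - 2)*7 = 6*7 = 42)
V*S(K) = 42*(6*0²) = 42*(6*0) = 42*0 = 0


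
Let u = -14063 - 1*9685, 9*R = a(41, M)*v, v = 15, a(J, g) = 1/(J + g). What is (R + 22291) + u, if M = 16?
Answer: -249142/171 ≈ -1457.0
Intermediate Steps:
R = 5/171 (R = (15/(41 + 16))/9 = (15/57)/9 = ((1/57)*15)/9 = (1/9)*(5/19) = 5/171 ≈ 0.029240)
u = -23748 (u = -14063 - 9685 = -23748)
(R + 22291) + u = (5/171 + 22291) - 23748 = 3811766/171 - 23748 = -249142/171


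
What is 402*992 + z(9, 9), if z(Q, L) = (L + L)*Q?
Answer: 398946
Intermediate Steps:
z(Q, L) = 2*L*Q (z(Q, L) = (2*L)*Q = 2*L*Q)
402*992 + z(9, 9) = 402*992 + 2*9*9 = 398784 + 162 = 398946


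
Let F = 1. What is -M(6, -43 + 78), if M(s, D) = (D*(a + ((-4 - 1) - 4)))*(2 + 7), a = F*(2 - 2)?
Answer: 2835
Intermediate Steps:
a = 0 (a = 1*(2 - 2) = 1*0 = 0)
M(s, D) = -81*D (M(s, D) = (D*(0 + ((-4 - 1) - 4)))*(2 + 7) = (D*(0 + (-5 - 4)))*9 = (D*(0 - 9))*9 = (D*(-9))*9 = -9*D*9 = -81*D)
-M(6, -43 + 78) = -(-81)*(-43 + 78) = -(-81)*35 = -1*(-2835) = 2835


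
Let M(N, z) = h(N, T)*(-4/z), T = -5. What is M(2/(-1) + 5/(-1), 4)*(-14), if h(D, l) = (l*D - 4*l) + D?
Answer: 672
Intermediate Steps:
h(D, l) = D - 4*l + D*l (h(D, l) = (D*l - 4*l) + D = (-4*l + D*l) + D = D - 4*l + D*l)
M(N, z) = -4*(20 - 4*N)/z (M(N, z) = (N - 4*(-5) + N*(-5))*(-4/z) = (N + 20 - 5*N)*(-4/z) = (20 - 4*N)*(-4/z) = -4*(20 - 4*N)/z)
M(2/(-1) + 5/(-1), 4)*(-14) = (16*(-5 + (2/(-1) + 5/(-1)))/4)*(-14) = (16*(¼)*(-5 + (2*(-1) + 5*(-1))))*(-14) = (16*(¼)*(-5 + (-2 - 5)))*(-14) = (16*(¼)*(-5 - 7))*(-14) = (16*(¼)*(-12))*(-14) = -48*(-14) = 672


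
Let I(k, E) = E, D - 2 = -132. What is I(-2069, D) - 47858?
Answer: -47988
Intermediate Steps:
D = -130 (D = 2 - 132 = -130)
I(-2069, D) - 47858 = -130 - 47858 = -47988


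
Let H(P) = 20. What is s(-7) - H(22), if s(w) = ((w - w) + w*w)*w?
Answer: -363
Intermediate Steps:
s(w) = w**3 (s(w) = (0 + w**2)*w = w**2*w = w**3)
s(-7) - H(22) = (-7)**3 - 1*20 = -343 - 20 = -363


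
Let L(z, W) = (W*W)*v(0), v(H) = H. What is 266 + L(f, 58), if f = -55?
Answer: 266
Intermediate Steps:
L(z, W) = 0 (L(z, W) = (W*W)*0 = W²*0 = 0)
266 + L(f, 58) = 266 + 0 = 266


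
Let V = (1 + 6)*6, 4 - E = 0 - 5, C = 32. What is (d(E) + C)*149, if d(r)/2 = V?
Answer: 17284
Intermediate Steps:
E = 9 (E = 4 - (0 - 5) = 4 - 1*(-5) = 4 + 5 = 9)
V = 42 (V = 7*6 = 42)
d(r) = 84 (d(r) = 2*42 = 84)
(d(E) + C)*149 = (84 + 32)*149 = 116*149 = 17284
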